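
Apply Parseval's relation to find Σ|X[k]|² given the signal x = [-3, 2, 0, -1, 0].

Parseval: Σ|x[n]|² = (1/N)Σ|X[k]|², so Σ|X[k]|² = N·Σ|x[n]|² = 5·14.0000

Σ|X[k]|² = N·Σ|x[n]|² = 5·14.0000 = 70.0000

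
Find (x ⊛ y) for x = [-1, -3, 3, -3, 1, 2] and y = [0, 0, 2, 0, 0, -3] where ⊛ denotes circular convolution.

(x ⊛ y)[n] = Σ(m=0 to 5) x[m] · y[(n-m) mod 6]

Computing each output sample:
(x ⊛ y)[0] = 11
(x ⊛ y)[1] = -5
(x ⊛ y)[2] = 7
(x ⊛ y)[3] = -9
(x ⊛ y)[4] = 0
(x ⊛ y)[5] = -3

x ⊛ y = [11, -5, 7, -9, 0, -3]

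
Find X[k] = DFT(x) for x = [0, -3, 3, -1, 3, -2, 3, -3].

X[k] = Σ(n=0 to 7) x[n] · ω_8^(nk)
where ω_8 = e^(-2πi/8)

Computing each X[k]:
X[0] = 0
X[1] = -5.1213-0.7071i
X[2] = -3+1i
X[3] = -0.8787-0.7071i
X[4] = 18
X[5] = -0.8787+0.7071i
X[6] = -3-1i
X[7] = -5.1213+0.7071i

X = [0, -5.1213-0.7071i, -3+1i, -0.8787-0.7071i, 18, -0.8787+0.7071i, -3-1i, -5.1213+0.7071i]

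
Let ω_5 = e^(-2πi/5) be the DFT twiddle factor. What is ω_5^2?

ω_5^2 = e^(-2πi·2/5)
= cos(-2π·2/5) + i·sin(-2π·2/5)
= cos(-4π/5) + i·sin(-4π/5)

ω_5^2 = cos(-4π/5) + i·sin(-4π/5) = -0.8090-0.5878i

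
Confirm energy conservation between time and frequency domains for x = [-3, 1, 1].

Time domain:
Σ|x[n]|² = |-3|² + |1|² + |1|² = 11.0000

Frequency domain:
(1/3)Σ|X[k]|² = (1/3)(|-1|² + |-4|² + |-4|²) = (1/3)·33.0000 = 11.0000

Both sides agree, confirming Parseval's theorem.

Σ|x[n]|² = (1/N)Σ|X[k]|² = 11.0000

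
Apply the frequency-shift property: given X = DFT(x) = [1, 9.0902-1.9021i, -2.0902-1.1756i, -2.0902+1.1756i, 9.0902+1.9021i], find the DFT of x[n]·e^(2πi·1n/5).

Modulation property: DFT(ω_5^(-1n)·x[n]) = X[(k-1) mod 5], so circularly shift X by 1 positions.

X[k-1] = [9.0902+1.9021i, 1, 9.0902-1.9021i, -2.0902-1.1756i, -2.0902+1.1756i]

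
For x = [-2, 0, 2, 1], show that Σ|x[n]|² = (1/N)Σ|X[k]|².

Time domain:
Σ|x[n]|² = |-2|² + |0|² + |2|² + |1|² = 9.0000

Frequency domain:
(1/4)Σ|X[k]|² = (1/4)(|1|² + |-4+1i|² + |-1|² + |-4-1i|²) = (1/4)·36.0000 = 9.0000

Both sides agree, confirming Parseval's theorem.

Σ|x[n]|² = (1/N)Σ|X[k]|² = 9.0000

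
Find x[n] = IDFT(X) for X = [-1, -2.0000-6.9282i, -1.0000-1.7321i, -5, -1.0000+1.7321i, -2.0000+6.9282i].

x[n] = (1/6) Σ(k=0 to 5) X[k] · e^(2πikn/6)

Computing each x[n]:
x[0] = -2
x[1] = 3
x[2] = 1
x[3] = 1
x[4] = -2
x[5] = -2

x = [-2, 3, 1, 1, -2, -2]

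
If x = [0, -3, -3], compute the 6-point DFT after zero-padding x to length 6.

Original 3-point DFT: [-6, 3, 3]
Zero-padded 6-point DFT provides frequency interpolation.

DFT_6([x, 0, ...]) = [-6, 5.1962i, 3, 0, 3, -5.1962i]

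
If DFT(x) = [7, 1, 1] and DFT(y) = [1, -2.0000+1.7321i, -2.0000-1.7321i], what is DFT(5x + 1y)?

By linearity: DFT(5x + 1y) = 5·DFT(x) + 1·DFT(y)
= 5·[7, 1, 1] + 1·[1, -2.0000+1.7321i, -2.0000-1.7321i]

Computing element-wise:
Z[0] = 5·(7) + 1·(1) = 36
Z[1] = 5·(1) + 1·(-2.0000+1.7321i) = 3.0000+1.7321i
Z[2] = 5·(1) + 1·(-2.0000-1.7321i) = 3.0000-1.7321i

DFT(5x + 1y) = 5·X + 1·Y = [36, 3.0000+1.7321i, 3.0000-1.7321i]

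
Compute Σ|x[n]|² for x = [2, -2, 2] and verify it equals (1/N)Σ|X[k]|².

Time domain:
Σ|x[n]|² = |2|² + |-2|² + |2|² = 12.0000

Frequency domain:
(1/3)Σ|X[k]|² = (1/3)(|2|² + |2.0000+3.4641i|² + |2.0000-3.4641i|²) = (1/3)·36.0000 = 12.0000

Both sides agree, confirming Parseval's theorem.

Σ|x[n]|² = (1/N)Σ|X[k]|² = 12.0000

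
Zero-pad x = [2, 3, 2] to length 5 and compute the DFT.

Original 3-point DFT: [7, -0.5000-0.8660i, -0.5000+0.8660i]
Zero-padded 5-point DFT provides frequency interpolation.

DFT_5([x, 0, ...]) = [7, 1.3090-4.0287i, 0.1910+0.1388i, 0.1910-0.1388i, 1.3090+4.0287i]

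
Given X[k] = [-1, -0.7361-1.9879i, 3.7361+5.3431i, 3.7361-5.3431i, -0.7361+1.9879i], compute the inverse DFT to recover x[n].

x[n] = (1/5) Σ(k=0 to 4) X[k] · e^(2πikn/5)

Computing each x[n]:
x[0] = 1
x[1] = -2
x[2] = 3
x[3] = -2
x[4] = -1

x = [1, -2, 3, -2, -1]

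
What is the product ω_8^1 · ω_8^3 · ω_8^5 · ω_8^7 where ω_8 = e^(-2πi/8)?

The primitive 8th roots of unity are ω_8^k for k coprime to 8: k ∈ {1, 3, 5, 7}
Their product equals the constant term of the cyclotomic polynomial Φ_8(x) up to sign.
For n ≥ 3, the product of all primitive nth roots of unity is 1. (For n=1 it is 1; for n=2 it is -1.)

1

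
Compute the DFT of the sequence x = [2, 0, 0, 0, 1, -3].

X[k] = Σ(n=0 to 5) x[n] · ω_6^(nk)
where ω_6 = e^(-2πi/6)

Computing each X[k]:
X[0] = 0
X[1] = -1.7321i
X[2] = 3.0000-3.4641i
X[3] = 6
X[4] = 3.0000+3.4641i
X[5] = 1.7321i

X = [0, -1.7321i, 3.0000-3.4641i, 6, 3.0000+3.4641i, 1.7321i]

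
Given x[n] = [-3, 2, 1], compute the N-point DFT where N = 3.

X[k] = Σ(n=0 to 2) x[n] · ω_3^(nk)
where ω_3 = e^(-2πi/3)

Computing each X[k]:
X[0] = 0
X[1] = -4.5000-0.8660i
X[2] = -4.5000+0.8660i

X = [0, -4.5000-0.8660i, -4.5000+0.8660i]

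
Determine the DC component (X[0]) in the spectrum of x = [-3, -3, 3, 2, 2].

X[0] = Σ(n=0 to 4) x[n] · ω_5^0 = Σ x[n]
= (-3) + (-3) + (3) + (2) + (2)

X[0] = 1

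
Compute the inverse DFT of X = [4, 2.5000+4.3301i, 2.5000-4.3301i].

x[n] = (1/3) Σ(k=0 to 2) X[k] · e^(2πikn/3)

Computing each x[n]:
x[0] = 3
x[1] = -2
x[2] = 3

x = [3, -2, 3]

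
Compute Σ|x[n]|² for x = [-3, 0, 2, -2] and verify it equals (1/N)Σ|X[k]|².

Time domain:
Σ|x[n]|² = |-3|² + |0|² + |2|² + |-2|² = 17.0000

Frequency domain:
(1/4)Σ|X[k]|² = (1/4)(|-3|² + |-5-2i|² + |1|² + |-5+2i|²) = (1/4)·68.0000 = 17.0000

Both sides agree, confirming Parseval's theorem.

Σ|x[n]|² = (1/N)Σ|X[k]|² = 17.0000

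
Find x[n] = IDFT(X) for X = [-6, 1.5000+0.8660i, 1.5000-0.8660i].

x[n] = (1/3) Σ(k=0 to 2) X[k] · e^(2πikn/3)

Computing each x[n]:
x[0] = -1
x[1] = -3
x[2] = -2

x = [-1, -3, -2]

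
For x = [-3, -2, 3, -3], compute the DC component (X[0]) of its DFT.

X[0] = Σ(n=0 to 3) x[n] · ω_4^0 = Σ x[n]
= (-3) + (-2) + (3) + (-3)

X[0] = -5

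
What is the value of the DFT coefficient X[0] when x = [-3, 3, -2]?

X[0] = Σ(n=0 to 2) x[n] · ω_3^0 = Σ x[n]
= (-3) + (3) + (-2)

X[0] = -2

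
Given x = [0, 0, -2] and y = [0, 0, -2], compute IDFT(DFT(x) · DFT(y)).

(x ⊛ y)[n] = Σ(m=0 to 2) x[m] · y[(n-m) mod 3]

Computing each output sample:
(x ⊛ y)[0] = 0
(x ⊛ y)[1] = 4
(x ⊛ y)[2] = 0

x ⊛ y = [0, 4, 0]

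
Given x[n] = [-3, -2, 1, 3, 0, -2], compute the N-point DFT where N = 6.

X[k] = Σ(n=0 to 5) x[n] · ω_6^(nk)
where ω_6 = e^(-2πi/6)

Computing each X[k]:
X[0] = -3
X[1] = -8.5000-0.8660i
X[2] = 1.5000+0.8660i
X[3] = -1
X[4] = 1.5000-0.8660i
X[5] = -8.5000+0.8660i

X = [-3, -8.5000-0.8660i, 1.5000+0.8660i, -1, 1.5000-0.8660i, -8.5000+0.8660i]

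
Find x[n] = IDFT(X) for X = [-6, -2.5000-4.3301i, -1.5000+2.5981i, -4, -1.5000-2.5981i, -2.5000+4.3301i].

x[n] = (1/6) Σ(k=0 to 5) X[k] · e^(2πikn/6)

Computing each x[n]:
x[0] = -3
x[1] = 0
x[2] = 1
x[3] = 0
x[4] = -3
x[5] = -1

x = [-3, 0, 1, 0, -3, -1]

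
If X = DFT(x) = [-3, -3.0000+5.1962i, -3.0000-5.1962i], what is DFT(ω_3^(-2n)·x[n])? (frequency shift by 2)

Modulation property: DFT(ω_3^(-2n)·x[n]) = X[(k-2) mod 3], so circularly shift X by 2 positions.

X[k-2] = [-3.0000+5.1962i, -3.0000-5.1962i, -3]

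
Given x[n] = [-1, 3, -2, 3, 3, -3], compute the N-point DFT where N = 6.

X[k] = Σ(n=0 to 5) x[n] · ω_6^(nk)
where ω_6 = e^(-2πi/6)

Computing each X[k]:
X[0] = 3
X[1] = -4.5000-0.8660i
X[2] = 1.5000-9.5263i
X[3] = -3
X[4] = 1.5000+9.5263i
X[5] = -4.5000+0.8660i

X = [3, -4.5000-0.8660i, 1.5000-9.5263i, -3, 1.5000+9.5263i, -4.5000+0.8660i]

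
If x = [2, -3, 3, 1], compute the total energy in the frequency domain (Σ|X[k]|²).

Parseval: Σ|x[n]|² = (1/N)Σ|X[k]|², so Σ|X[k]|² = N·Σ|x[n]|² = 4·23.0000

Σ|X[k]|² = N·Σ|x[n]|² = 4·23.0000 = 92.0000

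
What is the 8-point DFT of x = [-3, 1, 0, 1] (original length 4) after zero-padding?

Original 4-point DFT: [-1, -3, -5, -3]
Zero-padded 8-point DFT provides frequency interpolation.

DFT_8([x, 0, ...]) = [-1, -3.0000-1.4142i, -3, -3.0000-1.4142i, -5, -3.0000+1.4142i, -3, -3.0000+1.4142i]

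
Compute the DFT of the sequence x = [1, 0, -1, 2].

X[k] = Σ(n=0 to 3) x[n] · ω_4^(nk)
where ω_4 = e^(-2πi/4)

Computing each X[k]:
X[0] = 2
X[1] = 2+2i
X[2] = -2
X[3] = 2-2i

X = [2, 2+2i, -2, 2-2i]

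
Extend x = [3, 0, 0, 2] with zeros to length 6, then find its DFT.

Original 4-point DFT: [5, 3+2i, 1, 3-2i]
Zero-padded 6-point DFT provides frequency interpolation.

DFT_6([x, 0, ...]) = [5, 1, 5, 1, 5, 1]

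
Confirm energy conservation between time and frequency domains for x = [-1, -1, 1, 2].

Time domain:
Σ|x[n]|² = |-1|² + |-1|² + |1|² + |2|² = 7.0000

Frequency domain:
(1/4)Σ|X[k]|² = (1/4)(|1|² + |-2+3i|² + |-1|² + |-2-3i|²) = (1/4)·28.0000 = 7.0000

Both sides agree, confirming Parseval's theorem.

Σ|x[n]|² = (1/N)Σ|X[k]|² = 7.0000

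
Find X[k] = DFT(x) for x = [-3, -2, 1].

X[k] = Σ(n=0 to 2) x[n] · ω_3^(nk)
where ω_3 = e^(-2πi/3)

Computing each X[k]:
X[0] = -4
X[1] = -2.5000+2.5981i
X[2] = -2.5000-2.5981i

X = [-4, -2.5000+2.5981i, -2.5000-2.5981i]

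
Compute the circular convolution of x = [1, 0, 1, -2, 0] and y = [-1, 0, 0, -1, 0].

(x ⊛ y)[n] = Σ(m=0 to 4) x[m] · y[(n-m) mod 5]

Computing each output sample:
(x ⊛ y)[0] = -2
(x ⊛ y)[1] = 2
(x ⊛ y)[2] = -1
(x ⊛ y)[3] = 1
(x ⊛ y)[4] = 0

x ⊛ y = [-2, 2, -1, 1, 0]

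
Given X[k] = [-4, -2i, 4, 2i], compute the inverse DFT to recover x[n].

x[n] = (1/4) Σ(k=0 to 3) X[k] · e^(2πikn/4)

Computing each x[n]:
x[0] = 0
x[1] = -1
x[2] = 0
x[3] = -3

x = [0, -1, 0, -3]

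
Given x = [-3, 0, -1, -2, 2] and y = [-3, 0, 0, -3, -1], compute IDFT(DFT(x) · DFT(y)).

(x ⊛ y)[n] = Σ(m=0 to 4) x[m] · y[(n-m) mod 5]

Computing each output sample:
(x ⊛ y)[0] = 12
(x ⊛ y)[1] = 7
(x ⊛ y)[2] = -1
(x ⊛ y)[3] = 13
(x ⊛ y)[4] = -3

x ⊛ y = [12, 7, -1, 13, -3]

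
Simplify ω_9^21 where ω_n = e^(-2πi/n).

Since ω_9^9 = 1, powers reduce modulo 9.
21 mod 9 = 3
So ω_9^21 = ω_9^3 = e^(-2πi·3/9)

ω_9^21 = ω_9^3 = -0.5000-0.8660i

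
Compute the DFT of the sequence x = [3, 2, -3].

X[k] = Σ(n=0 to 2) x[n] · ω_3^(nk)
where ω_3 = e^(-2πi/3)

Computing each X[k]:
X[0] = 2
X[1] = 3.5000-4.3301i
X[2] = 3.5000+4.3301i

X = [2, 3.5000-4.3301i, 3.5000+4.3301i]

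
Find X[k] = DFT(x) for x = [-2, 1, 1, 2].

X[k] = Σ(n=0 to 3) x[n] · ω_4^(nk)
where ω_4 = e^(-2πi/4)

Computing each X[k]:
X[0] = 2
X[1] = -3+1i
X[2] = -4
X[3] = -3-1i

X = [2, -3+1i, -4, -3-1i]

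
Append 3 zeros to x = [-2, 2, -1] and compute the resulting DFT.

Original 3-point DFT: [-1, -2.5000-2.5981i, -2.5000+2.5981i]
Zero-padded 6-point DFT provides frequency interpolation.

DFT_6([x, 0, ...]) = [-1, -0.5000-0.8660i, -2.5000-2.5981i, -5, -2.5000+2.5981i, -0.5000+0.8660i]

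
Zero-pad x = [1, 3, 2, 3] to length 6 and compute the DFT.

Original 4-point DFT: [9, -1, -3, -1]
Zero-padded 6-point DFT provides frequency interpolation.

DFT_6([x, 0, ...]) = [9, -1.5000-4.3301i, 1.5000-0.8660i, -3, 1.5000+0.8660i, -1.5000+4.3301i]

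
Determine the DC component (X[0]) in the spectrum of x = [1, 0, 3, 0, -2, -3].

X[0] = Σ(n=0 to 5) x[n] · ω_6^0 = Σ x[n]
= (1) + (0) + (3) + (0) + (-2) + (-3)

X[0] = -1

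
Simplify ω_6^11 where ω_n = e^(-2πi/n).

Since ω_6^6 = 1, powers reduce modulo 6.
11 mod 6 = 5
So ω_6^11 = ω_6^5 = e^(-2πi·5/6)

ω_6^11 = ω_6^5 = 0.5000+0.8660i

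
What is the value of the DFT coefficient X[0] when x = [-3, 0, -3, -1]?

X[0] = Σ(n=0 to 3) x[n] · ω_4^0 = Σ x[n]
= (-3) + (0) + (-3) + (-1)

X[0] = -7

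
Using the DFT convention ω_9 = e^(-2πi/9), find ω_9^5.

ω_9^5 = e^(-2πi·5/9)
= cos(-2π·5/9) + i·sin(-2π·5/9)
= cos(-10π/9) + i·sin(-10π/9)

ω_9^5 = cos(-10π/9) + i·sin(-10π/9) = -0.9397+0.3420i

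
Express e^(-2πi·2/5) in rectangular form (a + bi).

ω_5^2 = e^(-2πi·2/5)
= cos(-2π·2/5) + i·sin(-2π·2/5)
= cos(-4π/5) + i·sin(-4π/5)

ω_5^2 = cos(-4π/5) + i·sin(-4π/5) = -0.8090-0.5878i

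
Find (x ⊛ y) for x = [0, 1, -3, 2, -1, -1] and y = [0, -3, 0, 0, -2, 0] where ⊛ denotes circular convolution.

(x ⊛ y)[n] = Σ(m=0 to 5) x[m] · y[(n-m) mod 6]

Computing each output sample:
(x ⊛ y)[0] = 9
(x ⊛ y)[1] = -4
(x ⊛ y)[2] = -1
(x ⊛ y)[3] = 11
(x ⊛ y)[4] = -6
(x ⊛ y)[5] = 1

x ⊛ y = [9, -4, -1, 11, -6, 1]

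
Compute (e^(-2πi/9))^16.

Since ω_9^9 = 1, powers reduce modulo 9.
16 mod 9 = 7
So ω_9^16 = ω_9^7 = e^(-2πi·7/9)

ω_9^16 = ω_9^7 = 0.1736+0.9848i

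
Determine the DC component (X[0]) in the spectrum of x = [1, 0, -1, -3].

X[0] = Σ(n=0 to 3) x[n] · ω_4^0 = Σ x[n]
= (1) + (0) + (-1) + (-3)

X[0] = -3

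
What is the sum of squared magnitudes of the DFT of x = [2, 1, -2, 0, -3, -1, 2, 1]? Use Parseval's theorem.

Parseval: Σ|x[n]|² = (1/N)Σ|X[k]|², so Σ|X[k]|² = N·Σ|x[n]|² = 8·24.0000

Σ|X[k]|² = N·Σ|x[n]|² = 8·24.0000 = 192.0000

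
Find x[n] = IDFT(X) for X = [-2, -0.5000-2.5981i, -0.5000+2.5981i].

x[n] = (1/3) Σ(k=0 to 2) X[k] · e^(2πikn/3)

Computing each x[n]:
x[0] = -1
x[1] = 1
x[2] = -2

x = [-1, 1, -2]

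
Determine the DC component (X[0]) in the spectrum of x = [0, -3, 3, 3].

X[0] = Σ(n=0 to 3) x[n] · ω_4^0 = Σ x[n]
= (0) + (-3) + (3) + (3)

X[0] = 3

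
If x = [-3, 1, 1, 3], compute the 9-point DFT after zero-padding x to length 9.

Original 4-point DFT: [2, -4+2i, -6, -4-2i]
Zero-padded 9-point DFT provides frequency interpolation.

DFT_9([x, 0, ...]) = [2, -3.5603-4.2257i, -5.2660+1.2712i, -1, -4.6736-2.2973i, -4.6736+2.2973i, -1, -5.2660-1.2712i, -3.5603+4.2257i]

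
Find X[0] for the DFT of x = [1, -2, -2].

X[0] = Σ(n=0 to 2) x[n] · ω_3^0 = Σ x[n]
= (1) + (-2) + (-2)

X[0] = -3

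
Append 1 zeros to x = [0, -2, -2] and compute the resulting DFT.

Original 3-point DFT: [-4, 2, 2]
Zero-padded 4-point DFT provides frequency interpolation.

DFT_4([x, 0, ...]) = [-4, 2+2i, 0, 2-2i]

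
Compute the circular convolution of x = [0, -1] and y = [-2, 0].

(x ⊛ y)[n] = Σ(m=0 to 1) x[m] · y[(n-m) mod 2]

Computing each output sample:
(x ⊛ y)[0] = 0
(x ⊛ y)[1] = 2

x ⊛ y = [0, 2]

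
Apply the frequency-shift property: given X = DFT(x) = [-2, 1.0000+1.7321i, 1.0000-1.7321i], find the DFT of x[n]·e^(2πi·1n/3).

Modulation property: DFT(ω_3^(-1n)·x[n]) = X[(k-1) mod 3], so circularly shift X by 1 positions.

X[k-1] = [1.0000-1.7321i, -2, 1.0000+1.7321i]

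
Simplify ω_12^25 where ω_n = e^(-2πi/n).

Since ω_12^12 = 1, powers reduce modulo 12.
25 mod 12 = 1
So ω_12^25 = ω_12^1 = e^(-2πi·1/12)

ω_12^25 = ω_12^1 = 0.8660-0.5000i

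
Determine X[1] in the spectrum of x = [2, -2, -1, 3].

X[1] = Σ(n=0 to 3) x[n] · ω_4^(1n) where ω_4 = e^(-2πi/4)
= (2)·ω_4^0 + (-2)·ω_4^1 + (-1)·ω_4^2 + (3)·ω_4^3

X[1] = 3+5i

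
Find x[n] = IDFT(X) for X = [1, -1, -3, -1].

x[n] = (1/4) Σ(k=0 to 3) X[k] · e^(2πikn/4)

Computing each x[n]:
x[0] = -1
x[1] = 1
x[2] = 0
x[3] = 1

x = [-1, 1, 0, 1]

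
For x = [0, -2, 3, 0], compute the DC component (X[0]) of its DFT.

X[0] = Σ(n=0 to 3) x[n] · ω_4^0 = Σ x[n]
= (0) + (-2) + (3) + (0)

X[0] = 1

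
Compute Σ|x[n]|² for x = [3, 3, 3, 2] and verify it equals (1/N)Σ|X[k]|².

Time domain:
Σ|x[n]|² = |3|² + |3|² + |3|² + |2|² = 31.0000

Frequency domain:
(1/4)Σ|X[k]|² = (1/4)(|11|² + |-1i|² + |1|² + |1i|²) = (1/4)·124.0000 = 31.0000

Both sides agree, confirming Parseval's theorem.

Σ|x[n]|² = (1/N)Σ|X[k]|² = 31.0000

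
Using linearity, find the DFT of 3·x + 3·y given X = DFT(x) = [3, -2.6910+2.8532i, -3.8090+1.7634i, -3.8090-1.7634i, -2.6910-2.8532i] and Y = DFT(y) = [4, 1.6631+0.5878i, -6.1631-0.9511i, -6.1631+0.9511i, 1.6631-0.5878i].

By linearity: DFT(3x + 3y) = 3·DFT(x) + 3·DFT(y)
= 3·[3, -2.6910+2.8532i, -3.8090+1.7634i, -3.8090-1.7634i, -2.6910-2.8532i] + 3·[4, 1.6631+0.5878i, -6.1631-0.9511i, -6.1631+0.9511i, 1.6631-0.5878i]

Computing element-wise:
Z[0] = 3·(3) + 3·(4) = 21
Z[1] = 3·(-2.6910+2.8532i) + 3·(1.6631+0.5878i) = -3.0837+10.3230i
Z[2] = 3·(-3.8090+1.7634i) + 3·(-6.1631-0.9511i) = -29.9163+2.4369i
Z[3] = 3·(-3.8090-1.7634i) + 3·(-6.1631+0.9511i) = -29.9163-2.4369i
Z[4] = 3·(-2.6910-2.8532i) + 3·(1.6631-0.5878i) = -3.0837-10.3230i

DFT(3x + 3y) = 3·X + 3·Y = [21, -3.0837+10.3230i, -29.9163+2.4369i, -29.9163-2.4369i, -3.0837-10.3230i]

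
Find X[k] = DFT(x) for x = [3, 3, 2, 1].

X[k] = Σ(n=0 to 3) x[n] · ω_4^(nk)
where ω_4 = e^(-2πi/4)

Computing each X[k]:
X[0] = 9
X[1] = 1-2i
X[2] = 1
X[3] = 1+2i

X = [9, 1-2i, 1, 1+2i]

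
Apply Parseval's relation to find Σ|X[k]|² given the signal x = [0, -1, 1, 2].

Parseval: Σ|x[n]|² = (1/N)Σ|X[k]|², so Σ|X[k]|² = N·Σ|x[n]|² = 4·6.0000

Σ|X[k]|² = N·Σ|x[n]|² = 4·6.0000 = 24.0000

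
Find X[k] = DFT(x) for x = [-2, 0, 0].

X[k] = Σ(n=0 to 2) x[n] · ω_3^(nk)
where ω_3 = e^(-2πi/3)

Computing each X[k]:
X[0] = -2
X[1] = -2
X[2] = -2

X = [-2, -2, -2]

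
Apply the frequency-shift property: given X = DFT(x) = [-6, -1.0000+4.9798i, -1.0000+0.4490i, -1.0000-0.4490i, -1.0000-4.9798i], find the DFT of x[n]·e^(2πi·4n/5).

Modulation property: DFT(ω_5^(-4n)·x[n]) = X[(k-4) mod 5], so circularly shift X by 4 positions.

X[k-4] = [-1.0000+4.9798i, -1.0000+0.4490i, -1.0000-0.4490i, -1.0000-4.9798i, -6]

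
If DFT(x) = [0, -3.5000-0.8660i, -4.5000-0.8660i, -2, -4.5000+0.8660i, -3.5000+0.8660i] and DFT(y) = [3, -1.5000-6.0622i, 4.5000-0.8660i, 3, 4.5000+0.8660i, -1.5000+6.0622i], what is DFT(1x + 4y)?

By linearity: DFT(1x + 4y) = 1·DFT(x) + 4·DFT(y)
= 1·[0, -3.5000-0.8660i, -4.5000-0.8660i, -2, -4.5000+0.8660i, -3.5000+0.8660i] + 4·[3, -1.5000-6.0622i, 4.5000-0.8660i, 3, 4.5000+0.8660i, -1.5000+6.0622i]

Computing element-wise:
Z[0] = 1·(0) + 4·(3) = 12
Z[1] = 1·(-3.5000-0.8660i) + 4·(-1.5000-6.0622i) = -9.5000-25.1148i
Z[2] = 1·(-4.5000-0.8660i) + 4·(4.5000-0.8660i) = 13.5000-4.3300i
Z[3] = 1·(-2) + 4·(3) = 10
Z[4] = 1·(-4.5000+0.8660i) + 4·(4.5000+0.8660i) = 13.5000+4.3300i
Z[5] = 1·(-3.5000+0.8660i) + 4·(-1.5000+6.0622i) = -9.5000+25.1148i

DFT(1x + 4y) = 1·X + 4·Y = [12, -9.5000-25.1148i, 13.5000-4.3300i, 10, 13.5000+4.3300i, -9.5000+25.1148i]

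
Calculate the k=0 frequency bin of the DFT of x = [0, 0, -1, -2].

X[0] = Σ(n=0 to 3) x[n] · ω_4^0 = Σ x[n]
= (0) + (0) + (-1) + (-2)

X[0] = -3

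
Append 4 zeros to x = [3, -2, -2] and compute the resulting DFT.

Original 3-point DFT: [-1, 5, 5]
Zero-padded 7-point DFT provides frequency interpolation.

DFT_7([x, 0, ...]) = [-1, 2.1981+3.5135i, 5.2470+1.0821i, 3.5550-0.6959i, 3.5550+0.6959i, 5.2470-1.0821i, 2.1981-3.5135i]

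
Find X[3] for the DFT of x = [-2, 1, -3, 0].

X[3] = Σ(n=0 to 3) x[n] · ω_4^(3n) where ω_4 = e^(-2πi/4)
= (-2)·ω_4^0 + (1)·ω_4^3 + (-3)·ω_4^6 + (0)·ω_4^9

X[3] = 1+1i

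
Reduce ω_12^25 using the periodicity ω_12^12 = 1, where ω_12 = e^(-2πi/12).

Since ω_12^12 = 1, powers reduce modulo 12.
25 mod 12 = 1
So ω_12^25 = ω_12^1 = e^(-2πi·1/12)

ω_12^25 = ω_12^1 = 0.8660-0.5000i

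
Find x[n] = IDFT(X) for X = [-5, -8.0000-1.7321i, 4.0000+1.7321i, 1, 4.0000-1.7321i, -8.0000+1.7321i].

x[n] = (1/6) Σ(k=0 to 5) X[k] · e^(2πikn/6)

Computing each x[n]:
x[0] = -2
x[1] = -3
x[2] = 1
x[3] = 3
x[4] = -1
x[5] = -3

x = [-2, -3, 1, 3, -1, -3]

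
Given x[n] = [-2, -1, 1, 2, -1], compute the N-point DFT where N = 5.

X[k] = Σ(n=0 to 4) x[n] · ω_5^(nk)
where ω_5 = e^(-2πi/5)

Computing each X[k]:
X[0] = -1
X[1] = -5.0451+0.5878i
X[2] = 0.5451-0.9511i
X[3] = 0.5451+0.9511i
X[4] = -5.0451-0.5878i

X = [-1, -5.0451+0.5878i, 0.5451-0.9511i, 0.5451+0.9511i, -5.0451-0.5878i]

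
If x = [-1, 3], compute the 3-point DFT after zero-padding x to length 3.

Original 2-point DFT: [2, -4]
Zero-padded 3-point DFT provides frequency interpolation.

DFT_3([x, 0, ...]) = [2, -2.5000-2.5981i, -2.5000+2.5981i]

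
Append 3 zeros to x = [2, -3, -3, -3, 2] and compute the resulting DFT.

Original 5-point DFT: [-5, 6.5451+4.7553i, 0.9549+2.9389i, 0.9549-2.9389i, 6.5451-4.7553i]
Zero-padded 8-point DFT provides frequency interpolation.

DFT_8([x, 0, ...]) = [-5, 7.2426i, 7, 1.2426i, 7, -1.2426i, 7, -7.2426i]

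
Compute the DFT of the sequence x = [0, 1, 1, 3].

X[k] = Σ(n=0 to 3) x[n] · ω_4^(nk)
where ω_4 = e^(-2πi/4)

Computing each X[k]:
X[0] = 5
X[1] = -1+2i
X[2] = -3
X[3] = -1-2i

X = [5, -1+2i, -3, -1-2i]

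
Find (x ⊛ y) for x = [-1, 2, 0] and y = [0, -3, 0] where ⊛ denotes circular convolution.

(x ⊛ y)[n] = Σ(m=0 to 2) x[m] · y[(n-m) mod 3]

Computing each output sample:
(x ⊛ y)[0] = 0
(x ⊛ y)[1] = 3
(x ⊛ y)[2] = -6

x ⊛ y = [0, 3, -6]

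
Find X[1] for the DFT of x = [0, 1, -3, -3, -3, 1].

X[1] = Σ(n=0 to 5) x[n] · ω_6^(1n) where ω_6 = e^(-2πi/6)
= (0)·ω_6^0 + (1)·ω_6^1 + (-3)·ω_6^2 + (-3)·ω_6^3 + (-3)·ω_6^4 + (1)·ω_6^5

X[1] = 7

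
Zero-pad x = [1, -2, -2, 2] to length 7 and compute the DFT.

Original 4-point DFT: [-1, 3+4i, -1, 3-4i]
Zero-padded 7-point DFT provides frequency interpolation.

DFT_7([x, 0, ...]) = [-1, -1.6039+2.6458i, 4.4940+2.6458i, 1.1099-2.6458i, 1.1099+2.6458i, 4.4940-2.6458i, -1.6039-2.6458i]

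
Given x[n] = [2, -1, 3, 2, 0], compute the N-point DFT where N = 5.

X[k] = Σ(n=0 to 4) x[n] · ω_5^(nk)
where ω_5 = e^(-2πi/5)

Computing each X[k]:
X[0] = 6
X[1] = -2.3541+0.3633i
X[2] = 4.3541+1.5388i
X[3] = 4.3541-1.5388i
X[4] = -2.3541-0.3633i

X = [6, -2.3541+0.3633i, 4.3541+1.5388i, 4.3541-1.5388i, -2.3541-0.3633i]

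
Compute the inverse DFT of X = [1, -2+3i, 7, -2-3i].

x[n] = (1/4) Σ(k=0 to 3) X[k] · e^(2πikn/4)

Computing each x[n]:
x[0] = 1
x[1] = -3
x[2] = 3
x[3] = 0

x = [1, -3, 3, 0]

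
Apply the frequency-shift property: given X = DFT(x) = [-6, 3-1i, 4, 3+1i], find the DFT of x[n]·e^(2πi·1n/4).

Modulation property: DFT(ω_4^(-1n)·x[n]) = X[(k-1) mod 4], so circularly shift X by 1 positions.

X[k-1] = [3+1i, -6, 3-1i, 4]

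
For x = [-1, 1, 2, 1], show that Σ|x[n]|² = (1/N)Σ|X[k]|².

Time domain:
Σ|x[n]|² = |-1|² + |1|² + |2|² + |1|² = 7.0000

Frequency domain:
(1/4)Σ|X[k]|² = (1/4)(|3|² + |-3|² + |-1|² + |-3|²) = (1/4)·28.0000 = 7.0000

Both sides agree, confirming Parseval's theorem.

Σ|x[n]|² = (1/N)Σ|X[k]|² = 7.0000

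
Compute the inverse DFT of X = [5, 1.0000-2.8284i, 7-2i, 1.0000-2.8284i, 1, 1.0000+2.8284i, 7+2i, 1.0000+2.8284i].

x[n] = (1/8) Σ(k=0 to 7) X[k] · e^(2πikn/8)

Computing each x[n]:
x[0] = 3
x[1] = 2
x[2] = -1
x[3] = 1
x[4] = 2
x[5] = 0
x[6] = -1
x[7] = -1

x = [3, 2, -1, 1, 2, 0, -1, -1]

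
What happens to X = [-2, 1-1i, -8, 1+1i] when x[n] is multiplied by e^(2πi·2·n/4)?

Modulation property: DFT(ω_4^(-2n)·x[n]) = X[(k-2) mod 4], so circularly shift X by 2 positions.

X[k-2] = [-8, 1+1i, -2, 1-1i]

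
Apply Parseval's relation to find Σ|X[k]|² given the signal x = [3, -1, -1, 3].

Parseval: Σ|x[n]|² = (1/N)Σ|X[k]|², so Σ|X[k]|² = N·Σ|x[n]|² = 4·20.0000

Σ|X[k]|² = N·Σ|x[n]|² = 4·20.0000 = 80.0000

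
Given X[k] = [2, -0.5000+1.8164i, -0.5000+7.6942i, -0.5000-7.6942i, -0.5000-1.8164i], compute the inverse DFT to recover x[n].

x[n] = (1/5) Σ(k=0 to 4) X[k] · e^(2πikn/5)

Computing each x[n]:
x[0] = 0
x[1] = -2
x[2] = 3
x[3] = -2
x[4] = 3

x = [0, -2, 3, -2, 3]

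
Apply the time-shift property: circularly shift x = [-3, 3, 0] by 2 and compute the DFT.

Time shift by 2: X_shifted[k] = ω_3^(2k) · X[k]
Shifted x = [3, 0, -3]

DFT(x[n-2]) = [0, 4.5000-2.5981i, 4.5000+2.5981i]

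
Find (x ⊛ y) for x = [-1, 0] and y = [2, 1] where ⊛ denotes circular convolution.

(x ⊛ y)[n] = Σ(m=0 to 1) x[m] · y[(n-m) mod 2]

Computing each output sample:
(x ⊛ y)[0] = -2
(x ⊛ y)[1] = -1

x ⊛ y = [-2, -1]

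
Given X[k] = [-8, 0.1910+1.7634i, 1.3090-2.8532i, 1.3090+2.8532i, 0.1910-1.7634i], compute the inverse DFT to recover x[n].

x[n] = (1/5) Σ(k=0 to 4) X[k] · e^(2πikn/5)

Computing each x[n]:
x[0] = -1
x[1] = -2
x[2] = -3
x[3] = 0
x[4] = -2

x = [-1, -2, -3, 0, -2]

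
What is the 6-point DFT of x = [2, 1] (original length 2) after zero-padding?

Original 2-point DFT: [3, 1]
Zero-padded 6-point DFT provides frequency interpolation.

DFT_6([x, 0, ...]) = [3, 2.5000-0.8660i, 1.5000-0.8660i, 1, 1.5000+0.8660i, 2.5000+0.8660i]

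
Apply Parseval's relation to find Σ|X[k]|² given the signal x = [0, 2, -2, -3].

Parseval: Σ|x[n]|² = (1/N)Σ|X[k]|², so Σ|X[k]|² = N·Σ|x[n]|² = 4·17.0000

Σ|X[k]|² = N·Σ|x[n]|² = 4·17.0000 = 68.0000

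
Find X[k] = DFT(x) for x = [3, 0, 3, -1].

X[k] = Σ(n=0 to 3) x[n] · ω_4^(nk)
where ω_4 = e^(-2πi/4)

Computing each X[k]:
X[0] = 5
X[1] = -1i
X[2] = 7
X[3] = 1i

X = [5, -1i, 7, 1i]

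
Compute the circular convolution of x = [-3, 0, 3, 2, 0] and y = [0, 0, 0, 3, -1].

(x ⊛ y)[n] = Σ(m=0 to 4) x[m] · y[(n-m) mod 5]

Computing each output sample:
(x ⊛ y)[0] = 9
(x ⊛ y)[1] = 3
(x ⊛ y)[2] = -2
(x ⊛ y)[3] = -9
(x ⊛ y)[4] = 3

x ⊛ y = [9, 3, -2, -9, 3]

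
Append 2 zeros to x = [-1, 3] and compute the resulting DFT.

Original 2-point DFT: [2, -4]
Zero-padded 4-point DFT provides frequency interpolation.

DFT_4([x, 0, ...]) = [2, -1-3i, -4, -1+3i]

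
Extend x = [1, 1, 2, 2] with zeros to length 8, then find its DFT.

Original 4-point DFT: [6, -1+1i, 0, -1-1i]
Zero-padded 8-point DFT provides frequency interpolation.

DFT_8([x, 0, ...]) = [6, 0.2929-4.1213i, -1+1i, 1.7071-0.1213i, 0, 1.7071+0.1213i, -1-1i, 0.2929+4.1213i]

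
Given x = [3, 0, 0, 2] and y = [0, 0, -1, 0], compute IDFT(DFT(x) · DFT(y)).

(x ⊛ y)[n] = Σ(m=0 to 3) x[m] · y[(n-m) mod 4]

Computing each output sample:
(x ⊛ y)[0] = 0
(x ⊛ y)[1] = -2
(x ⊛ y)[2] = -3
(x ⊛ y)[3] = 0

x ⊛ y = [0, -2, -3, 0]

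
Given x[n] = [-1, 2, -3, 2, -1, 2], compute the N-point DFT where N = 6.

X[k] = Σ(n=0 to 5) x[n] · ω_6^(nk)
where ω_6 = e^(-2πi/6)

Computing each X[k]:
X[0] = 1
X[1] = 1.0000+1.7321i
X[2] = 1.0000-1.7321i
X[3] = -11
X[4] = 1.0000+1.7321i
X[5] = 1.0000-1.7321i

X = [1, 1.0000+1.7321i, 1.0000-1.7321i, -11, 1.0000+1.7321i, 1.0000-1.7321i]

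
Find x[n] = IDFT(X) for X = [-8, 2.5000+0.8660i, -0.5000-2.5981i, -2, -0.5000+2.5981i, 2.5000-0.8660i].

x[n] = (1/6) Σ(k=0 to 5) X[k] · e^(2πikn/6)

Computing each x[n]:
x[0] = -1
x[1] = 0
x[2] = -3
x[3] = -2
x[4] = -1
x[5] = -1

x = [-1, 0, -3, -2, -1, -1]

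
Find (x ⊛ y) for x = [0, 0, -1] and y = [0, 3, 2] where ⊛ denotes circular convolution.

(x ⊛ y)[n] = Σ(m=0 to 2) x[m] · y[(n-m) mod 3]

Computing each output sample:
(x ⊛ y)[0] = -3
(x ⊛ y)[1] = -2
(x ⊛ y)[2] = 0

x ⊛ y = [-3, -2, 0]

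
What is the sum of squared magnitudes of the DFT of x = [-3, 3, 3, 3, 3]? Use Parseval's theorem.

Parseval: Σ|x[n]|² = (1/N)Σ|X[k]|², so Σ|X[k]|² = N·Σ|x[n]|² = 5·45.0000

Σ|X[k]|² = N·Σ|x[n]|² = 5·45.0000 = 225.0000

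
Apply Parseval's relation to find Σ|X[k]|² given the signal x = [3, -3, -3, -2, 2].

Parseval: Σ|x[n]|² = (1/N)Σ|X[k]|², so Σ|X[k]|² = N·Σ|x[n]|² = 5·35.0000

Σ|X[k]|² = N·Σ|x[n]|² = 5·35.0000 = 175.0000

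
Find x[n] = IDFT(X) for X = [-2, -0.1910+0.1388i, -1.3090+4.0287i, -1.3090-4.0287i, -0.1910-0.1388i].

x[n] = (1/5) Σ(k=0 to 4) X[k] · e^(2πikn/5)

Computing each x[n]:
x[0] = -1
x[1] = -1
x[2] = 1
x[3] = -2
x[4] = 1

x = [-1, -1, 1, -2, 1]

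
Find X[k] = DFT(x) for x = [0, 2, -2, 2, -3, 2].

X[k] = Σ(n=0 to 5) x[n] · ω_6^(nk)
where ω_6 = e^(-2πi/6)

Computing each X[k]:
X[0] = 1
X[1] = 2.5000-0.8660i
X[2] = 2.5000+0.8660i
X[3] = -11
X[4] = 2.5000-0.8660i
X[5] = 2.5000+0.8660i

X = [1, 2.5000-0.8660i, 2.5000+0.8660i, -11, 2.5000-0.8660i, 2.5000+0.8660i]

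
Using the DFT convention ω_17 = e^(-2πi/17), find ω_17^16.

ω_17^16 = e^(-2πi·16/17)
= cos(-2π·16/17) + i·sin(-2π·16/17)
= cos(-32π/17) + i·sin(-32π/17)

ω_17^16 = cos(-32π/17) + i·sin(-32π/17) = 0.9325+0.3612i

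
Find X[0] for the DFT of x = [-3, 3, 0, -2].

X[0] = Σ(n=0 to 3) x[n] · ω_4^0 = Σ x[n]
= (-3) + (3) + (0) + (-2)

X[0] = -2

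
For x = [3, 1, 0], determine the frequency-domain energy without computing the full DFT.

Parseval: Σ|x[n]|² = (1/N)Σ|X[k]|², so Σ|X[k]|² = N·Σ|x[n]|² = 3·10.0000

Σ|X[k]|² = N·Σ|x[n]|² = 3·10.0000 = 30.0000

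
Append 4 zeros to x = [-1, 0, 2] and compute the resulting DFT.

Original 3-point DFT: [1, -2.0000+1.7321i, -2.0000-1.7321i]
Zero-padded 7-point DFT provides frequency interpolation.

DFT_7([x, 0, ...]) = [1, -1.4450-1.9499i, -2.8019+0.8678i, 0.2470+1.5637i, 0.2470-1.5637i, -2.8019-0.8678i, -1.4450+1.9499i]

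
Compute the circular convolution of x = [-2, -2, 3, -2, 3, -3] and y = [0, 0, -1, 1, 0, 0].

(x ⊛ y)[n] = Σ(m=0 to 5) x[m] · y[(n-m) mod 6]

Computing each output sample:
(x ⊛ y)[0] = -5
(x ⊛ y)[1] = 6
(x ⊛ y)[2] = -1
(x ⊛ y)[3] = 0
(x ⊛ y)[4] = -5
(x ⊛ y)[5] = 5

x ⊛ y = [-5, 6, -1, 0, -5, 5]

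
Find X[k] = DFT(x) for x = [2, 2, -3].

X[k] = Σ(n=0 to 2) x[n] · ω_3^(nk)
where ω_3 = e^(-2πi/3)

Computing each X[k]:
X[0] = 1
X[1] = 2.5000-4.3301i
X[2] = 2.5000+4.3301i

X = [1, 2.5000-4.3301i, 2.5000+4.3301i]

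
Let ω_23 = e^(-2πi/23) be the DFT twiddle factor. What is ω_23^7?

ω_23^7 = e^(-2πi·7/23)
= cos(-2π·7/23) + i·sin(-2π·7/23)
= cos(-14π/23) + i·sin(-14π/23)

ω_23^7 = cos(-14π/23) + i·sin(-14π/23) = -0.3349-0.9423i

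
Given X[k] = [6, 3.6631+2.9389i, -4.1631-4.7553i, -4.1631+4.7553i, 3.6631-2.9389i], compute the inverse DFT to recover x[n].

x[n] = (1/5) Σ(k=0 to 4) X[k] · e^(2πikn/5)

Computing each x[n]:
x[0] = 1
x[1] = 3
x[2] = -3
x[3] = 2
x[4] = 3

x = [1, 3, -3, 2, 3]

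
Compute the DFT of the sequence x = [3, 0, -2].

X[k] = Σ(n=0 to 2) x[n] · ω_3^(nk)
where ω_3 = e^(-2πi/3)

Computing each X[k]:
X[0] = 1
X[1] = 4.0000-1.7321i
X[2] = 4.0000+1.7321i

X = [1, 4.0000-1.7321i, 4.0000+1.7321i]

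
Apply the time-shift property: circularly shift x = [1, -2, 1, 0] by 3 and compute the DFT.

Time shift by 3: X_shifted[k] = ω_4^(3k) · X[k]
Shifted x = [-2, 1, 0, 1]

DFT(x[n-3]) = [0, -2, -4, -2]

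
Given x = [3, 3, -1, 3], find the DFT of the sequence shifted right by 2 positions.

Time shift by 2: X_shifted[k] = ω_4^(2k) · X[k]
Shifted x = [-1, 3, 3, 3]

DFT(x[n-2]) = [8, -4, -4, -4]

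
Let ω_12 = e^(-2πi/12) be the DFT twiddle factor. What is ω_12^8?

ω_12^8 = e^(-2πi·8/12)
= cos(-2π·8/12) + i·sin(-2π·8/12)
= cos(-16π/12) + i·sin(-16π/12)

ω_12^8 = cos(-16π/12) + i·sin(-16π/12) = -0.5000+0.8660i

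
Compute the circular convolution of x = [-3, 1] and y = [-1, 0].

(x ⊛ y)[n] = Σ(m=0 to 1) x[m] · y[(n-m) mod 2]

Computing each output sample:
(x ⊛ y)[0] = 3
(x ⊛ y)[1] = -1

x ⊛ y = [3, -1]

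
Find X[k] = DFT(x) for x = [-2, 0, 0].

X[k] = Σ(n=0 to 2) x[n] · ω_3^(nk)
where ω_3 = e^(-2πi/3)

Computing each X[k]:
X[0] = -2
X[1] = -2
X[2] = -2

X = [-2, -2, -2]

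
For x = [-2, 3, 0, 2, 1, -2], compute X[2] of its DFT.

X[2] = Σ(n=0 to 5) x[n] · ω_6^(2n) where ω_6 = e^(-2πi/6)
= (-2)·ω_6^0 + (3)·ω_6^2 + (0)·ω_6^4 + (2)·ω_6^6 + (1)·ω_6^8 + (-2)·ω_6^10

X[2] = -1.0000-5.1962i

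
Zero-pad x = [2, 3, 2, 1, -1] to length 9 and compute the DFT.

Original 5-point DFT: [7, 0.1910-4.3920i, 1.3090-1.4001i, 1.3090+1.4001i, 0.1910+4.3920i]
Zero-padded 9-point DFT provides frequency interpolation.

DFT_9([x, 0, ...]) = [7, 5.0851-4.4220i, -0.6245-3.4152i, 1, 0.0394-1.5913i, 0.0394+1.5913i, 1, -0.6245+3.4152i, 5.0851+4.4220i]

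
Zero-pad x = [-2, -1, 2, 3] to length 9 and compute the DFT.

Original 4-point DFT: [2, -4+4i, -2, -4-4i]
Zero-padded 9-point DFT provides frequency interpolation.

DFT_9([x, 0, ...]) = [2, -3.9187-3.9249i, -5.5530+2.8988i, 0.5000+2.5981i, -1.0282-0.9705i, -1.0282+0.9705i, 0.5000-2.5981i, -5.5530-2.8988i, -3.9187+3.9249i]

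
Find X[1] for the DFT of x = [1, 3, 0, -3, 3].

X[1] = Σ(n=0 to 4) x[n] · ω_5^(1n) where ω_5 = e^(-2πi/5)
= (1)·ω_5^0 + (3)·ω_5^1 + (0)·ω_5^2 + (-3)·ω_5^3 + (3)·ω_5^4

X[1] = 5.2812-1.7634i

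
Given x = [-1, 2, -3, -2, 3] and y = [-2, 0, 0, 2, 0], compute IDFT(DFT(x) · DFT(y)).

(x ⊛ y)[n] = Σ(m=0 to 4) x[m] · y[(n-m) mod 5]

Computing each output sample:
(x ⊛ y)[0] = -4
(x ⊛ y)[1] = -8
(x ⊛ y)[2] = 12
(x ⊛ y)[3] = 2
(x ⊛ y)[4] = -2

x ⊛ y = [-4, -8, 12, 2, -2]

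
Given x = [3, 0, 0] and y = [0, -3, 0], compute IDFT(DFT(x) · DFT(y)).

(x ⊛ y)[n] = Σ(m=0 to 2) x[m] · y[(n-m) mod 3]

Computing each output sample:
(x ⊛ y)[0] = 0
(x ⊛ y)[1] = -9
(x ⊛ y)[2] = 0

x ⊛ y = [0, -9, 0]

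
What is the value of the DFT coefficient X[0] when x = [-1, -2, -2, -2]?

X[0] = Σ(n=0 to 3) x[n] · ω_4^0 = Σ x[n]
= (-1) + (-2) + (-2) + (-2)

X[0] = -7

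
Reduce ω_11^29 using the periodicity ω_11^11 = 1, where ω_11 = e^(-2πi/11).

Since ω_11^11 = 1, powers reduce modulo 11.
29 mod 11 = 7
So ω_11^29 = ω_11^7 = e^(-2πi·7/11)

ω_11^29 = ω_11^7 = -0.6549+0.7557i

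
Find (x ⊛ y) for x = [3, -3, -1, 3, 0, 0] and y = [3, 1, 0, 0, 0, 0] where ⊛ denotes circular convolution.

(x ⊛ y)[n] = Σ(m=0 to 5) x[m] · y[(n-m) mod 6]

Computing each output sample:
(x ⊛ y)[0] = 9
(x ⊛ y)[1] = -6
(x ⊛ y)[2] = -6
(x ⊛ y)[3] = 8
(x ⊛ y)[4] = 3
(x ⊛ y)[5] = 0

x ⊛ y = [9, -6, -6, 8, 3, 0]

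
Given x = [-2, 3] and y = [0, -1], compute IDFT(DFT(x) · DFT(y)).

(x ⊛ y)[n] = Σ(m=0 to 1) x[m] · y[(n-m) mod 2]

Computing each output sample:
(x ⊛ y)[0] = -3
(x ⊛ y)[1] = 2

x ⊛ y = [-3, 2]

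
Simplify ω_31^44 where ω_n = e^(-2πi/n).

Since ω_31^31 = 1, powers reduce modulo 31.
44 mod 31 = 13
So ω_31^44 = ω_31^13 = e^(-2πi·13/31)

ω_31^44 = ω_31^13 = -0.8743-0.4853i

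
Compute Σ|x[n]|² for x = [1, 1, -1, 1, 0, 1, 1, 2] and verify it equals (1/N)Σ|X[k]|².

Time domain:
Σ|x[n]|² = |1|² + |1|² + |-1|² + |1|² + |0|² + |1|² + |1|² + |2|² = 10.0000

Frequency domain:
(1/8)Σ|X[k]|² = (1/8)(|6|² + |1.7071+2.7071i|² + |1+1i|² + |0.2929-1.2929i|² + |-4|² + |0.2929+1.2929i|² + |1-1i|² + |1.7071-2.7071i|²) = (1/8)·80.0000 = 10.0000

Both sides agree, confirming Parseval's theorem.

Σ|x[n]|² = (1/N)Σ|X[k]|² = 10.0000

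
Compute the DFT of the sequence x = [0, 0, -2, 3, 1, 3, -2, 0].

X[k] = Σ(n=0 to 7) x[n] · ω_8^(nk)
where ω_8 = e^(-2πi/8)

Computing each X[k]:
X[0] = 3
X[1] = -5.2426
X[2] = 5
X[3] = 3.2426
X[4] = -9
X[5] = 3.2426
X[6] = 5
X[7] = -5.2426

X = [3, -5.2426, 5, 3.2426, -9, 3.2426, 5, -5.2426]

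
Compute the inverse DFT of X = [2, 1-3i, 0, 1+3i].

x[n] = (1/4) Σ(k=0 to 3) X[k] · e^(2πikn/4)

Computing each x[n]:
x[0] = 1
x[1] = 2
x[2] = 0
x[3] = -1

x = [1, 2, 0, -1]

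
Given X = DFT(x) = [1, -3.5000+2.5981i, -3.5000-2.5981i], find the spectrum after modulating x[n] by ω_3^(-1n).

Modulation property: DFT(ω_3^(-1n)·x[n]) = X[(k-1) mod 3], so circularly shift X by 1 positions.

X[k-1] = [-3.5000-2.5981i, 1, -3.5000+2.5981i]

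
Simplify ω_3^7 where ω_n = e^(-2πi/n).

Since ω_3^3 = 1, powers reduce modulo 3.
7 mod 3 = 1
So ω_3^7 = ω_3^1 = e^(-2πi·1/3)

ω_3^7 = ω_3^1 = -0.5000-0.8660i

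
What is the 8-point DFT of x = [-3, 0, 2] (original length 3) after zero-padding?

Original 3-point DFT: [-1, -4.0000+1.7321i, -4.0000-1.7321i]
Zero-padded 8-point DFT provides frequency interpolation.

DFT_8([x, 0, ...]) = [-1, -3-2i, -5, -3+2i, -1, -3-2i, -5, -3+2i]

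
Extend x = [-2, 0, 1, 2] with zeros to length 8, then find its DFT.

Original 4-point DFT: [1, -3+2i, -3, -3-2i]
Zero-padded 8-point DFT provides frequency interpolation.

DFT_8([x, 0, ...]) = [1, -3.4142-2.4142i, -3+2i, -0.5858-0.4142i, -3, -0.5858+0.4142i, -3-2i, -3.4142+2.4142i]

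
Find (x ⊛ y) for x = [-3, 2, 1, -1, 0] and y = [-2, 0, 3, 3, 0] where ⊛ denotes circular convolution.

(x ⊛ y)[n] = Σ(m=0 to 4) x[m] · y[(n-m) mod 5]

Computing each output sample:
(x ⊛ y)[0] = 6
(x ⊛ y)[1] = -7
(x ⊛ y)[2] = -11
(x ⊛ y)[3] = -1
(x ⊛ y)[4] = 9

x ⊛ y = [6, -7, -11, -1, 9]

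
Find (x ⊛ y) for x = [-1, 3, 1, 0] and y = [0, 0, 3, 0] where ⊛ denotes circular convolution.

(x ⊛ y)[n] = Σ(m=0 to 3) x[m] · y[(n-m) mod 4]

Computing each output sample:
(x ⊛ y)[0] = 3
(x ⊛ y)[1] = 0
(x ⊛ y)[2] = -3
(x ⊛ y)[3] = 9

x ⊛ y = [3, 0, -3, 9]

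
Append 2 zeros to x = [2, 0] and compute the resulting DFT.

Original 2-point DFT: [2, 2]
Zero-padded 4-point DFT provides frequency interpolation.

DFT_4([x, 0, ...]) = [2, 2, 2, 2]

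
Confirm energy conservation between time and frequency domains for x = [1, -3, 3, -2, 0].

Time domain:
Σ|x[n]|² = |1|² + |-3|² + |3|² + |-2|² + |0|² = 23.0000

Frequency domain:
(1/5)Σ|X[k]|² = (1/5)(|-1|² + |-0.7361-0.0858i|² + |3.7361+6.5186i|² + |3.7361-6.5186i|² + |-0.7361+0.0858i|²) = (1/5)·115.0000 = 23.0000

Both sides agree, confirming Parseval's theorem.

Σ|x[n]|² = (1/N)Σ|X[k]|² = 23.0000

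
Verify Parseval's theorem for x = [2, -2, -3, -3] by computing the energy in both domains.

Time domain:
Σ|x[n]|² = |2|² + |-2|² + |-3|² + |-3|² = 26.0000

Frequency domain:
(1/4)Σ|X[k]|² = (1/4)(|-6|² + |5-1i|² + |4|² + |5+1i|²) = (1/4)·104.0000 = 26.0000

Both sides agree, confirming Parseval's theorem.

Σ|x[n]|² = (1/N)Σ|X[k]|² = 26.0000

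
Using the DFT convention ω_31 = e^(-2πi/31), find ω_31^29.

ω_31^29 = e^(-2πi·29/31)
= cos(-2π·29/31) + i·sin(-2π·29/31)
= cos(-58π/31) + i·sin(-58π/31)

ω_31^29 = cos(-58π/31) + i·sin(-58π/31) = 0.9190+0.3944i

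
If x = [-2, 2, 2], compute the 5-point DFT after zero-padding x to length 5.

Original 3-point DFT: [2, -4, -4]
Zero-padded 5-point DFT provides frequency interpolation.

DFT_5([x, 0, ...]) = [2, -3.0000-3.0777i, -3.0000+0.7265i, -3.0000-0.7265i, -3.0000+3.0777i]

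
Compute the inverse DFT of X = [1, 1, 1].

x[n] = (1/3) Σ(k=0 to 2) X[k] · e^(2πikn/3)

Computing each x[n]:
x[0] = 1
x[1] = 0
x[2] = 0

x = [1, 0, 0]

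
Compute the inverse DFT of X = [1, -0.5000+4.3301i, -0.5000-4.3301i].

x[n] = (1/3) Σ(k=0 to 2) X[k] · e^(2πikn/3)

Computing each x[n]:
x[0] = 0
x[1] = -2
x[2] = 3

x = [0, -2, 3]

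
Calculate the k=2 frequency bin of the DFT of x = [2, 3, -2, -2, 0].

X[2] = Σ(n=0 to 4) x[n] · ω_5^(2n) where ω_5 = e^(-2πi/5)
= (2)·ω_5^0 + (3)·ω_5^2 + (-2)·ω_5^4 + (-2)·ω_5^6 + (0)·ω_5^8

X[2] = -1.6631-1.7634i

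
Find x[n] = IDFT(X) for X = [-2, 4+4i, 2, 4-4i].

x[n] = (1/4) Σ(k=0 to 3) X[k] · e^(2πikn/4)

Computing each x[n]:
x[0] = 2
x[1] = -3
x[2] = -2
x[3] = 1

x = [2, -3, -2, 1]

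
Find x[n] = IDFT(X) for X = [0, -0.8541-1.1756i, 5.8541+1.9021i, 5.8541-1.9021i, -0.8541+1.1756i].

x[n] = (1/5) Σ(k=0 to 4) X[k] · e^(2πikn/5)

Computing each x[n]:
x[0] = 2
x[1] = -2
x[2] = 2
x[3] = 0
x[4] = -2

x = [2, -2, 2, 0, -2]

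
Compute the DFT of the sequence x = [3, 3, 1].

X[k] = Σ(n=0 to 2) x[n] · ω_3^(nk)
where ω_3 = e^(-2πi/3)

Computing each X[k]:
X[0] = 7
X[1] = 1.0000-1.7321i
X[2] = 1.0000+1.7321i

X = [7, 1.0000-1.7321i, 1.0000+1.7321i]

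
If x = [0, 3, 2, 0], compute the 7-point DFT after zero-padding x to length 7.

Original 4-point DFT: [5, -2-3i, -1, -2+3i]
Zero-padded 7-point DFT provides frequency interpolation.

DFT_7([x, 0, ...]) = [5, 1.4254-4.2954i, -2.4695-2.0570i, -1.4559+0.2620i, -1.4559-0.2620i, -2.4695+2.0570i, 1.4254+4.2954i]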